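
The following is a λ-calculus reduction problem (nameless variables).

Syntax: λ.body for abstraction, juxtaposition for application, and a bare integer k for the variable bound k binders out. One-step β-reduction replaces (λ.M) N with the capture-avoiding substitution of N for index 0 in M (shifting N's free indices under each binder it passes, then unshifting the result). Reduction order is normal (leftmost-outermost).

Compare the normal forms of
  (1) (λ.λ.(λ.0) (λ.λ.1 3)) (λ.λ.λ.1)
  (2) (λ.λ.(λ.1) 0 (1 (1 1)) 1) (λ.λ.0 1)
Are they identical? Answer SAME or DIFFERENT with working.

Term A:
  start: (λ.λ.(λ.0) (λ.λ.1 3)) (λ.λ.λ.1)
  →1  λ.(λ.0) (λ.λ.1 (λ.λ.λ.1))
  →2  λ.λ.λ.1 (λ.λ.λ.1)

Term B:
  start: (λ.λ.(λ.1) 0 (1 (1 1)) 1) (λ.λ.0 1)
  →1  λ.(λ.1) 0 ((λ.λ.0 1) ((λ.λ.0 1) (λ.λ.0 1))) (λ.λ.0 1)
  →2  λ.0 ((λ.λ.0 1) ((λ.λ.0 1) (λ.λ.0 1))) (λ.λ.0 1)
  →3  λ.0 (λ.0 ((λ.λ.0 1) (λ.λ.0 1))) (λ.λ.0 1)
  →4  λ.0 (λ.0 (λ.0 (λ.λ.0 1))) (λ.λ.0 1)

Answer: DIFFERENT — A ⇓ λ.λ.λ.1 (λ.λ.λ.1), B ⇓ λ.0 (λ.0 (λ.0 (λ.λ.0 1))) (λ.λ.0 1)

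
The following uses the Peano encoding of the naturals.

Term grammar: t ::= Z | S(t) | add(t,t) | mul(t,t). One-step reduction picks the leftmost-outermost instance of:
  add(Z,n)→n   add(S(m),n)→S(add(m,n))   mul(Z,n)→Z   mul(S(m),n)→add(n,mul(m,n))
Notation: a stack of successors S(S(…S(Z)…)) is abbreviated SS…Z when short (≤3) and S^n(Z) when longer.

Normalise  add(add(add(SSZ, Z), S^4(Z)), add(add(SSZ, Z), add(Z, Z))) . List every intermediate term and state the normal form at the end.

  start: add(add(add(SSZ, Z), S^4(Z)), add(add(SSZ, Z), add(Z, Z)))
  →1  add(add(S(add(SZ, Z)), S^4(Z)), add(add(SSZ, Z), add(Z, Z)))
  →2  add(S(add(add(SZ, Z), S^4(Z))), add(add(SSZ, Z), add(Z, Z)))
  →3  S(add(add(add(SZ, Z), S^4(Z)), add(add(SSZ, Z), add(Z, Z))))
  →4  S(add(add(S(add(Z, Z)), S^4(Z)), add(add(SSZ, Z), add(Z, Z))))
  →5  S(add(S(add(add(Z, Z), S^4(Z))), add(add(SSZ, Z), add(Z, Z))))
  →6  S(S(add(add(add(Z, Z), S^4(Z)), add(add(SSZ, Z), add(Z, Z)))))
  →7  S(S(add(add(Z, S^4(Z)), add(add(SSZ, Z), add(Z, Z)))))
  →8  S(S(add(S^4(Z), add(add(SSZ, Z), add(Z, Z)))))
  →9  S(S(S(add(SSSZ, add(add(SSZ, Z), add(Z, Z))))))
  →10  S(S(S(S(add(SSZ, add(add(SSZ, Z), add(Z, Z)))))))
  →11  S(S(S(S(S(add(SZ, add(add(SSZ, Z), add(Z, Z))))))))
  →12  S(S(S(S(S(S(add(Z, add(add(SSZ, Z), add(Z, Z)))))))))
  →13  S(S(S(S(S(S(add(add(SSZ, Z), add(Z, Z))))))))
  →14  S(S(S(S(S(S(add(S(add(SZ, Z)), add(Z, Z))))))))
  →15  S(S(S(S(S(S(S(add(add(SZ, Z), add(Z, Z)))))))))
  →16  S(S(S(S(S(S(S(add(S(add(Z, Z)), add(Z, Z)))))))))
  →17  S(S(S(S(S(S(S(S(add(add(Z, Z), add(Z, Z))))))))))
  →18  S(S(S(S(S(S(S(S(add(Z, add(Z, Z))))))))))
  →19  S(S(S(S(S(S(S(S(add(Z, Z)))))))))
  →20  S^8(Z)

Answer: normal form = S^8(Z)  (in 20 steps)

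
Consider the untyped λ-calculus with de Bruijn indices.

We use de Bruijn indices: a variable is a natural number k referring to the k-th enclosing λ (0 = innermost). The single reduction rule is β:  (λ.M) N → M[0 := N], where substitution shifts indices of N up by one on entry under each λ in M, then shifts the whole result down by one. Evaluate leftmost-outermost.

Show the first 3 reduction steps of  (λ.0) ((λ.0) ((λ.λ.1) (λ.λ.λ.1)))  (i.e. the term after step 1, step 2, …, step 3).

  start: (λ.0) ((λ.0) ((λ.λ.1) (λ.λ.λ.1)))
  [1] (λ.0) ((λ.λ.1) (λ.λ.λ.1))
  [2] (λ.λ.1) (λ.λ.λ.1)
  [3] λ.λ.λ.λ.1

Answer: after 3 steps: λ.λ.λ.λ.1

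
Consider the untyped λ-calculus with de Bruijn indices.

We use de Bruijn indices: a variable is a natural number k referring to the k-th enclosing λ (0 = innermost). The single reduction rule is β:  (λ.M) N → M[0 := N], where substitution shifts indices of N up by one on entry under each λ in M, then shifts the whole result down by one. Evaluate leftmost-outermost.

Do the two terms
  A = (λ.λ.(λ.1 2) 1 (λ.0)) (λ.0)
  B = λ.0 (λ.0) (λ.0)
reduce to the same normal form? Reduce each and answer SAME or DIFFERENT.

Term A:
  start: (λ.λ.(λ.1 2) 1 (λ.0)) (λ.0)
  [1] λ.(λ.1 (λ.0)) (λ.0) (λ.0)
  [2] λ.0 (λ.0) (λ.0)

Term B:
  start: λ.0 (λ.0) (λ.0)

Answer: SAME — A ⇓ λ.0 (λ.0) (λ.0), B ⇓ λ.0 (λ.0) (λ.0)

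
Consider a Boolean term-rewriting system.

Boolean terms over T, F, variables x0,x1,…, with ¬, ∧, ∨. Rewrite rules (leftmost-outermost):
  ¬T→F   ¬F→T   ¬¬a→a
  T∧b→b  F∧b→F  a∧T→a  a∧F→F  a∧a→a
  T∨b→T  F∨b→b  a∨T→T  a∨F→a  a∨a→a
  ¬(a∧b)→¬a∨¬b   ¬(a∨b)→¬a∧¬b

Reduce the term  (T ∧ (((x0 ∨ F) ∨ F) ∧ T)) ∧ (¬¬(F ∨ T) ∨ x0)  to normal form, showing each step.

Answer: normal form = x0  (in 8 steps)

Derivation:
  start: (T ∧ (((x0 ∨ F) ∨ F) ∧ T)) ∧ (¬¬(F ∨ T) ∨ x0)
  step 1: (((x0 ∨ F) ∨ F) ∧ T) ∧ (¬¬(F ∨ T) ∨ x0)
  step 2: ((x0 ∨ F) ∨ F) ∧ (¬¬(F ∨ T) ∨ x0)
  step 3: (x0 ∨ F) ∧ (¬¬(F ∨ T) ∨ x0)
  step 4: x0 ∧ (¬¬(F ∨ T) ∨ x0)
  step 5: x0 ∧ ((F ∨ T) ∨ x0)
  step 6: x0 ∧ (T ∨ x0)
  step 7: x0 ∧ T
  step 8: x0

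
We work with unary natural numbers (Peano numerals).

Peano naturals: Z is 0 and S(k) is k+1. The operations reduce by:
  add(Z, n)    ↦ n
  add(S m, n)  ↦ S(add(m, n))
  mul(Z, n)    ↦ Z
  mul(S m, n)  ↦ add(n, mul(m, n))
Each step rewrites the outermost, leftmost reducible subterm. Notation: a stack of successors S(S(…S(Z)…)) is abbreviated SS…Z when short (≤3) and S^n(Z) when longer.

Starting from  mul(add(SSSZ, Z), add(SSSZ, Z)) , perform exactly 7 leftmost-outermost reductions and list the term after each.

  start: mul(add(SSSZ, Z), add(SSSZ, Z))
  [1] mul(S(add(SSZ, Z)), add(SSSZ, Z))
  [2] add(add(SSSZ, Z), mul(add(SSZ, Z), add(SSSZ, Z)))
  [3] add(S(add(SSZ, Z)), mul(add(SSZ, Z), add(SSSZ, Z)))
  [4] S(add(add(SSZ, Z), mul(add(SSZ, Z), add(SSSZ, Z))))
  [5] S(add(S(add(SZ, Z)), mul(add(SSZ, Z), add(SSSZ, Z))))
  [6] S(S(add(add(SZ, Z), mul(add(SSZ, Z), add(SSSZ, Z)))))
  [7] S(S(add(S(add(Z, Z)), mul(add(SSZ, Z), add(SSSZ, Z)))))

Answer: after 7 steps: S(S(add(S(add(Z, Z)), mul(add(SSZ, Z), add(SSSZ, Z)))))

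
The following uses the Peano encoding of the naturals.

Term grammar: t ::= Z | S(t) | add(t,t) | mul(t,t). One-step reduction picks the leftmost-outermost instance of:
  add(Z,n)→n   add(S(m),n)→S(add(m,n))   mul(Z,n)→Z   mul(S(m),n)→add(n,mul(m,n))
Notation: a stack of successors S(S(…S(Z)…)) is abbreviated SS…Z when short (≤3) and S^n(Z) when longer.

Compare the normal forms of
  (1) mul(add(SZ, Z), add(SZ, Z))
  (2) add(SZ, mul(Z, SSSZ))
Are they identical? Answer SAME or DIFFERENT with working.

Term A:
  start: mul(add(SZ, Z), add(SZ, Z))
  [1] mul(S(add(Z, Z)), add(SZ, Z))
  [2] add(add(SZ, Z), mul(add(Z, Z), add(SZ, Z)))
  [3] add(S(add(Z, Z)), mul(add(Z, Z), add(SZ, Z)))
  [4] S(add(add(Z, Z), mul(add(Z, Z), add(SZ, Z))))
  [5] S(add(Z, mul(add(Z, Z), add(SZ, Z))))
  [6] S(mul(add(Z, Z), add(SZ, Z)))
  [7] S(mul(Z, add(SZ, Z)))
  [8] SZ

Term B:
  start: add(SZ, mul(Z, SSSZ))
  [1] S(add(Z, mul(Z, SSSZ)))
  [2] S(mul(Z, SSSZ))
  [3] SZ

Answer: SAME — A ⇓ SZ, B ⇓ SZ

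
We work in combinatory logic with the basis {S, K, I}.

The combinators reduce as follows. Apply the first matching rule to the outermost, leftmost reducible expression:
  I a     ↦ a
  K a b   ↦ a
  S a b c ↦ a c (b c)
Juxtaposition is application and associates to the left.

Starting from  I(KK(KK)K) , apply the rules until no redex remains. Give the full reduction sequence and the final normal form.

Answer: normal form = KK  (in 2 steps)

Derivation:
  start: I(KK(KK)K)
  [1] KK(KK)K
  [2] KK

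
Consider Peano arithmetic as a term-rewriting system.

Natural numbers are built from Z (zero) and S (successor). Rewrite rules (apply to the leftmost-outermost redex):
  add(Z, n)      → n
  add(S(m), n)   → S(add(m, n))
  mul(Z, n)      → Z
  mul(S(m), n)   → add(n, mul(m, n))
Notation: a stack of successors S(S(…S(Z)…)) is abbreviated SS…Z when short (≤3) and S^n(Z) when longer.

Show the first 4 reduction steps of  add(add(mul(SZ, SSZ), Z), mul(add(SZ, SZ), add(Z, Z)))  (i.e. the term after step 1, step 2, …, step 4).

Answer: after 4 steps: S(add(add(add(SZ, mul(Z, SSZ)), Z), mul(add(SZ, SZ), add(Z, Z))))

Derivation:
  start: add(add(mul(SZ, SSZ), Z), mul(add(SZ, SZ), add(Z, Z)))
  step 1: add(add(add(SSZ, mul(Z, SSZ)), Z), mul(add(SZ, SZ), add(Z, Z)))
  step 2: add(add(S(add(SZ, mul(Z, SSZ))), Z), mul(add(SZ, SZ), add(Z, Z)))
  step 3: add(S(add(add(SZ, mul(Z, SSZ)), Z)), mul(add(SZ, SZ), add(Z, Z)))
  step 4: S(add(add(add(SZ, mul(Z, SSZ)), Z), mul(add(SZ, SZ), add(Z, Z))))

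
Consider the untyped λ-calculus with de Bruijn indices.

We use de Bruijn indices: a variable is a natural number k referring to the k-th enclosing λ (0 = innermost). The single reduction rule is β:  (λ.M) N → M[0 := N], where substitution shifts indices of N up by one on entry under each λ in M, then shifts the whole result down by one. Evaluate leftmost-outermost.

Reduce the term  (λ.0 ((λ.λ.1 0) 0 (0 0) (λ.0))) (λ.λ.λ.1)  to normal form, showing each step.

  start: (λ.0 ((λ.λ.1 0) 0 (0 0) (λ.0))) (λ.λ.λ.1)
  →1  (λ.λ.λ.1) ((λ.λ.1 0) (λ.λ.λ.1) ((λ.λ.λ.1) (λ.λ.λ.1)) (λ.0))
  →2  λ.λ.1

Answer: normal form = λ.λ.1  (in 2 steps)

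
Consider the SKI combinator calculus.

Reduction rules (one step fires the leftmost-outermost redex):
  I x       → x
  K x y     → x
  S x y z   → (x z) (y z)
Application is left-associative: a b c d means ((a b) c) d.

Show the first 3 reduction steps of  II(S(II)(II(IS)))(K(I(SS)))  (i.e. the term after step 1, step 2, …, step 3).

  start: II(S(II)(II(IS)))(K(I(SS)))
  step 1: I(S(II)(II(IS)))(K(I(SS)))
  step 2: S(II)(II(IS))(K(I(SS)))
  step 3: II(K(I(SS)))(II(IS)(K(I(SS))))

Answer: after 3 steps: II(K(I(SS)))(II(IS)(K(I(SS))))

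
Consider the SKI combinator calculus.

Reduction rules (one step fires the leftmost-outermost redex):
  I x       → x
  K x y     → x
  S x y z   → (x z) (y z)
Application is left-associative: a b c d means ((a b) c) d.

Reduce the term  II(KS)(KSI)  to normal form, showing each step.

  start: II(KS)(KSI)
  step 1: I(KS)(KSI)
  step 2: KS(KSI)
  step 3: S

Answer: normal form = S  (in 3 steps)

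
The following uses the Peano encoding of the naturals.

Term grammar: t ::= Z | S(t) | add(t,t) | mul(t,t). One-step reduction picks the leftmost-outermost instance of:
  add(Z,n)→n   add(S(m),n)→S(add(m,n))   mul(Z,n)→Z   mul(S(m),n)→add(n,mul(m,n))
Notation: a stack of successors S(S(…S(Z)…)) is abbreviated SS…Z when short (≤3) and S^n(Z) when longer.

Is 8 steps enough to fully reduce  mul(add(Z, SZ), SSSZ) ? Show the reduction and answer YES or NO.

  start: mul(add(Z, SZ), SSSZ)
  →1  mul(SZ, SSSZ)
  →2  add(SSSZ, mul(Z, SSSZ))
  →3  S(add(SSZ, mul(Z, SSSZ)))
  →4  S(S(add(SZ, mul(Z, SSSZ))))
  →5  S(S(S(add(Z, mul(Z, SSSZ)))))
  →6  S(S(S(mul(Z, SSSZ))))
  →7  SSSZ

Answer: YES — reaches normal form SSSZ in 7 ≤ 8 steps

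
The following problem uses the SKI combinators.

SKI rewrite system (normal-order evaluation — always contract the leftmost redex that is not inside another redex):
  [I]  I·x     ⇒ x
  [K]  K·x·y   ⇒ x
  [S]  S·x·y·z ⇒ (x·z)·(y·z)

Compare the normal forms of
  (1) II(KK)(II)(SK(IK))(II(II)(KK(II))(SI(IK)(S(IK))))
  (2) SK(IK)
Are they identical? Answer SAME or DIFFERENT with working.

Answer: SAME — A ⇓ SKK, B ⇓ SKK

Reduction:
Term A:
  start: II(KK)(II)(SK(IK))(II(II)(KK(II))(SI(IK)(S(IK))))
  [1] I(KK)(II)(SK(IK))(II(II)(KK(II))(SI(IK)(S(IK))))
  [2] KK(II)(SK(IK))(II(II)(KK(II))(SI(IK)(S(IK))))
  [3] K(SK(IK))(II(II)(KK(II))(SI(IK)(S(IK))))
  [4] SK(IK)
  [5] SKK

Term B:
  start: SK(IK)
  [1] SKK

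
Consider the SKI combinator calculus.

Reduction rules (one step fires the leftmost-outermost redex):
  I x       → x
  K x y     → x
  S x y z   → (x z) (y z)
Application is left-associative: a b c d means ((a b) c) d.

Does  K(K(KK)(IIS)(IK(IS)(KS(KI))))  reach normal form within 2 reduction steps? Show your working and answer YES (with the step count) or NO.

Answer: YES — reaches normal form KK in 2 ≤ 2 steps

Reduction:
  start: K(K(KK)(IIS)(IK(IS)(KS(KI))))
  →1  K(KK(IK(IS)(KS(KI))))
  →2  KK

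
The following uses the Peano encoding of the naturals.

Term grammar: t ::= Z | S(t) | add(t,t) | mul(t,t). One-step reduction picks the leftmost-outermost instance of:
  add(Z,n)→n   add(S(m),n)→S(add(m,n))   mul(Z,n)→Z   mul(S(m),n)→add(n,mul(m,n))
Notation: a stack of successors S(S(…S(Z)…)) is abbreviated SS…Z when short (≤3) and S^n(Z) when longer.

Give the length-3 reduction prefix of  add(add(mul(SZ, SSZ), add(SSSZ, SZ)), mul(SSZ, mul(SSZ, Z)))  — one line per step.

Answer: after 3 steps: add(S(add(add(SZ, mul(Z, SSZ)), add(SSSZ, SZ))), mul(SSZ, mul(SSZ, Z)))

Working:
  start: add(add(mul(SZ, SSZ), add(SSSZ, SZ)), mul(SSZ, mul(SSZ, Z)))
  →1  add(add(add(SSZ, mul(Z, SSZ)), add(SSSZ, SZ)), mul(SSZ, mul(SSZ, Z)))
  →2  add(add(S(add(SZ, mul(Z, SSZ))), add(SSSZ, SZ)), mul(SSZ, mul(SSZ, Z)))
  →3  add(S(add(add(SZ, mul(Z, SSZ)), add(SSSZ, SZ))), mul(SSZ, mul(SSZ, Z)))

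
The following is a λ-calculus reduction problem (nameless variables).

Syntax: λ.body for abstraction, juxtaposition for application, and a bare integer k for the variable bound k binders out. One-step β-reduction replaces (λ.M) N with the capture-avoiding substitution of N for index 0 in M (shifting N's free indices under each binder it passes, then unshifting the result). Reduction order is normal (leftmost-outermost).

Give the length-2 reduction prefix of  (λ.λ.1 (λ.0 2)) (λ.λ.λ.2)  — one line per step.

Answer: after 2 steps: λ.λ.λ.λ.0 (λ.λ.λ.2)

Derivation:
  start: (λ.λ.1 (λ.0 2)) (λ.λ.λ.2)
  →1  λ.(λ.λ.λ.2) (λ.0 (λ.λ.λ.2))
  →2  λ.λ.λ.λ.0 (λ.λ.λ.2)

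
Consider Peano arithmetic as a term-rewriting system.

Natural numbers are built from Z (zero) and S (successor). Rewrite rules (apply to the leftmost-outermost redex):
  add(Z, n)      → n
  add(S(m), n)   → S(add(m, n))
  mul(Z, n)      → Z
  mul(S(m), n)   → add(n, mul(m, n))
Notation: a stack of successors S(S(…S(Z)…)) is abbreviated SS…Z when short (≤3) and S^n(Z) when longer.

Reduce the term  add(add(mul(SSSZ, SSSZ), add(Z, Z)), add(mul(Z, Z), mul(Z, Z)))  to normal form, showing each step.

  start: add(add(mul(SSSZ, SSSZ), add(Z, Z)), add(mul(Z, Z), mul(Z, Z)))
  step 1: add(add(add(SSSZ, mul(SSZ, SSSZ)), add(Z, Z)), add(mul(Z, Z), mul(Z, Z)))
  step 2: add(add(S(add(SSZ, mul(SSZ, SSSZ))), add(Z, Z)), add(mul(Z, Z), mul(Z, Z)))
  step 3: add(S(add(add(SSZ, mul(SSZ, SSSZ)), add(Z, Z))), add(mul(Z, Z), mul(Z, Z)))
  step 4: S(add(add(add(SSZ, mul(SSZ, SSSZ)), add(Z, Z)), add(mul(Z, Z), mul(Z, Z))))
  step 5: S(add(add(S(add(SZ, mul(SSZ, SSSZ))), add(Z, Z)), add(mul(Z, Z), mul(Z, Z))))
  step 6: S(add(S(add(add(SZ, mul(SSZ, SSSZ)), add(Z, Z))), add(mul(Z, Z), mul(Z, Z))))
  step 7: S(S(add(add(add(SZ, mul(SSZ, SSSZ)), add(Z, Z)), add(mul(Z, Z), mul(Z, Z)))))
  step 8: S(S(add(add(S(add(Z, mul(SSZ, SSSZ))), add(Z, Z)), add(mul(Z, Z), mul(Z, Z)))))
  step 9: S(S(add(S(add(add(Z, mul(SSZ, SSSZ)), add(Z, Z))), add(mul(Z, Z), mul(Z, Z)))))
  step 10: S(S(S(add(add(add(Z, mul(SSZ, SSSZ)), add(Z, Z)), add(mul(Z, Z), mul(Z, Z))))))
  step 11: S(S(S(add(add(mul(SSZ, SSSZ), add(Z, Z)), add(mul(Z, Z), mul(Z, Z))))))
  step 12: S(S(S(add(add(add(SSSZ, mul(SZ, SSSZ)), add(Z, Z)), add(mul(Z, Z), mul(Z, Z))))))
  step 13: S(S(S(add(add(S(add(SSZ, mul(SZ, SSSZ))), add(Z, Z)), add(mul(Z, Z), mul(Z, Z))))))
  step 14: S(S(S(add(S(add(add(SSZ, mul(SZ, SSSZ)), add(Z, Z))), add(mul(Z, Z), mul(Z, Z))))))
  step 15: S(S(S(S(add(add(add(SSZ, mul(SZ, SSSZ)), add(Z, Z)), add(mul(Z, Z), mul(Z, Z)))))))
  step 16: S(S(S(S(add(add(S(add(SZ, mul(SZ, SSSZ))), add(Z, Z)), add(mul(Z, Z), mul(Z, Z)))))))
  step 17: S(S(S(S(add(S(add(add(SZ, mul(SZ, SSSZ)), add(Z, Z))), add(mul(Z, Z), mul(Z, Z)))))))
  step 18: S(S(S(S(S(add(add(add(SZ, mul(SZ, SSSZ)), add(Z, Z)), add(mul(Z, Z), mul(Z, Z))))))))
  step 19: S(S(S(S(S(add(add(S(add(Z, mul(SZ, SSSZ))), add(Z, Z)), add(mul(Z, Z), mul(Z, Z))))))))
  step 20: S(S(S(S(S(add(S(add(add(Z, mul(SZ, SSSZ)), add(Z, Z))), add(mul(Z, Z), mul(Z, Z))))))))
  step 21: S(S(S(S(S(S(add(add(add(Z, mul(SZ, SSSZ)), add(Z, Z)), add(mul(Z, Z), mul(Z, Z)))))))))
  step 22: S(S(S(S(S(S(add(add(mul(SZ, SSSZ), add(Z, Z)), add(mul(Z, Z), mul(Z, Z)))))))))
  step 23: S(S(S(S(S(S(add(add(add(SSSZ, mul(Z, SSSZ)), add(Z, Z)), add(mul(Z, Z), mul(Z, Z)))))))))
  step 24: S(S(S(S(S(S(add(add(S(add(SSZ, mul(Z, SSSZ))), add(Z, Z)), add(mul(Z, Z), mul(Z, Z)))))))))
  step 25: S(S(S(S(S(S(add(S(add(add(SSZ, mul(Z, SSSZ)), add(Z, Z))), add(mul(Z, Z), mul(Z, Z)))))))))
  step 26: S(S(S(S(S(S(S(add(add(add(SSZ, mul(Z, SSSZ)), add(Z, Z)), add(mul(Z, Z), mul(Z, Z))))))))))
  step 27: S(S(S(S(S(S(S(add(add(S(add(SZ, mul(Z, SSSZ))), add(Z, Z)), add(mul(Z, Z), mul(Z, Z))))))))))
  step 28: S(S(S(S(S(S(S(add(S(add(add(SZ, mul(Z, SSSZ)), add(Z, Z))), add(mul(Z, Z), mul(Z, Z))))))))))
  step 29: S(S(S(S(S(S(S(S(add(add(add(SZ, mul(Z, SSSZ)), add(Z, Z)), add(mul(Z, Z), mul(Z, Z)))))))))))
  step 30: S(S(S(S(S(S(S(S(add(add(S(add(Z, mul(Z, SSSZ))), add(Z, Z)), add(mul(Z, Z), mul(Z, Z)))))))))))
  step 31: S(S(S(S(S(S(S(S(add(S(add(add(Z, mul(Z, SSSZ)), add(Z, Z))), add(mul(Z, Z), mul(Z, Z)))))))))))
  step 32: S(S(S(S(S(S(S(S(S(add(add(add(Z, mul(Z, SSSZ)), add(Z, Z)), add(mul(Z, Z), mul(Z, Z))))))))))))
  step 33: S(S(S(S(S(S(S(S(S(add(add(mul(Z, SSSZ), add(Z, Z)), add(mul(Z, Z), mul(Z, Z))))))))))))
  step 34: S(S(S(S(S(S(S(S(S(add(add(Z, add(Z, Z)), add(mul(Z, Z), mul(Z, Z))))))))))))
  step 35: S(S(S(S(S(S(S(S(S(add(add(Z, Z), add(mul(Z, Z), mul(Z, Z))))))))))))
  step 36: S(S(S(S(S(S(S(S(S(add(Z, add(mul(Z, Z), mul(Z, Z))))))))))))
  step 37: S(S(S(S(S(S(S(S(S(add(mul(Z, Z), mul(Z, Z)))))))))))
  step 38: S(S(S(S(S(S(S(S(S(add(Z, mul(Z, Z)))))))))))
  step 39: S(S(S(S(S(S(S(S(S(mul(Z, Z))))))))))
  step 40: S^9(Z)

Answer: normal form = S^9(Z)  (in 40 steps)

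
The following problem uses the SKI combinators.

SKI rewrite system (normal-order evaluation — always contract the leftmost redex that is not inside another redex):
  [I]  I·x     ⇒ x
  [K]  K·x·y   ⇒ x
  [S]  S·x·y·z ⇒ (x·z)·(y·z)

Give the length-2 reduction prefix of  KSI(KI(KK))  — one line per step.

Answer: after 2 steps: SI

Reduction:
  start: KSI(KI(KK))
  step 1: S(KI(KK))
  step 2: SI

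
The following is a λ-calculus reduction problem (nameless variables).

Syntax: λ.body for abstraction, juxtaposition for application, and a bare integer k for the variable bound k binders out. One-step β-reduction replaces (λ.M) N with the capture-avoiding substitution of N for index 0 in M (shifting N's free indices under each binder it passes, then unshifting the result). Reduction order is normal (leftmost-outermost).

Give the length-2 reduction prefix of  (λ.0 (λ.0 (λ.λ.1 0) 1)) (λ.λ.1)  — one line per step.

  start: (λ.0 (λ.0 (λ.λ.1 0) 1)) (λ.λ.1)
  →1  (λ.λ.1) (λ.0 (λ.λ.1 0) (λ.λ.1))
  →2  λ.λ.0 (λ.λ.1 0) (λ.λ.1)

Answer: after 2 steps: λ.λ.0 (λ.λ.1 0) (λ.λ.1)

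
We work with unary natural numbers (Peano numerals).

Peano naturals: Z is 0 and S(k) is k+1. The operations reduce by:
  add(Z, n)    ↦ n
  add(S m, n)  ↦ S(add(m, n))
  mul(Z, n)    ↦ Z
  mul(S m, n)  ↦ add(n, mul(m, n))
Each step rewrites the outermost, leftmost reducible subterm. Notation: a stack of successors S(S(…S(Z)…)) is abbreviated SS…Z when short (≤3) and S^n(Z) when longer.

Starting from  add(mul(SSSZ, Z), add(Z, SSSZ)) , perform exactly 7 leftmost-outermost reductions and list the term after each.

  start: add(mul(SSSZ, Z), add(Z, SSSZ))
  →1  add(add(Z, mul(SSZ, Z)), add(Z, SSSZ))
  →2  add(mul(SSZ, Z), add(Z, SSSZ))
  →3  add(add(Z, mul(SZ, Z)), add(Z, SSSZ))
  →4  add(mul(SZ, Z), add(Z, SSSZ))
  →5  add(add(Z, mul(Z, Z)), add(Z, SSSZ))
  →6  add(mul(Z, Z), add(Z, SSSZ))
  →7  add(Z, add(Z, SSSZ))

Answer: after 7 steps: add(Z, add(Z, SSSZ))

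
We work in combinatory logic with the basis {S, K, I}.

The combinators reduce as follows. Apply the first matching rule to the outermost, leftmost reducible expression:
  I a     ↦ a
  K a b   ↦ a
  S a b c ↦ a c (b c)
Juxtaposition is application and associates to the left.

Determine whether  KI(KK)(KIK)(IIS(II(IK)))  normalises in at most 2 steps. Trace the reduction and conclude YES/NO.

Answer: NO — after 2 steps the term is KIK(IIS(II(IK))), not yet normal

Working:
  start: KI(KK)(KIK)(IIS(II(IK)))
  [1] I(KIK)(IIS(II(IK)))
  [2] KIK(IIS(II(IK)))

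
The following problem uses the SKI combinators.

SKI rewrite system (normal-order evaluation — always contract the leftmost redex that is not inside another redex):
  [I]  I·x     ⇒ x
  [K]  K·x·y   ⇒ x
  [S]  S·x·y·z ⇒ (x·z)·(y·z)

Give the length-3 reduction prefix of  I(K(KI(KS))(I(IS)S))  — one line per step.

  start: I(K(KI(KS))(I(IS)S))
  [1] K(KI(KS))(I(IS)S)
  [2] KI(KS)
  [3] I

Answer: after 3 steps: I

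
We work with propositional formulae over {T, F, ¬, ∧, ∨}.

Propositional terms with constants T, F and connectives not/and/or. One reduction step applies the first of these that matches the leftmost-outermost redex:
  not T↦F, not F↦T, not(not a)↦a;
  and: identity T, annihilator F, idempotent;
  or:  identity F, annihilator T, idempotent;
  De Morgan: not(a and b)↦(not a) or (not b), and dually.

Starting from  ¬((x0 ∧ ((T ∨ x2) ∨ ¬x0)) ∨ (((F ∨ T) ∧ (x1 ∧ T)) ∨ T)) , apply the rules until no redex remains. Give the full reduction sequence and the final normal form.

  start: ¬((x0 ∧ ((T ∨ x2) ∨ ¬x0)) ∨ (((F ∨ T) ∧ (x1 ∧ T)) ∨ T))
  →1  ¬(x0 ∧ ((T ∨ x2) ∨ ¬x0)) ∧ ¬(((F ∨ T) ∧ (x1 ∧ T)) ∨ T)
  →2  (¬x0 ∨ ¬((T ∨ x2) ∨ ¬x0)) ∧ ¬(((F ∨ T) ∧ (x1 ∧ T)) ∨ T)
  →3  (¬x0 ∨ (¬(T ∨ x2) ∧ ¬¬x0)) ∧ ¬(((F ∨ T) ∧ (x1 ∧ T)) ∨ T)
  →4  (¬x0 ∨ ((¬T ∧ ¬x2) ∧ ¬¬x0)) ∧ ¬(((F ∨ T) ∧ (x1 ∧ T)) ∨ T)
  →5  (¬x0 ∨ ((F ∧ ¬x2) ∧ ¬¬x0)) ∧ ¬(((F ∨ T) ∧ (x1 ∧ T)) ∨ T)
  →6  (¬x0 ∨ (F ∧ ¬¬x0)) ∧ ¬(((F ∨ T) ∧ (x1 ∧ T)) ∨ T)
  →7  (¬x0 ∨ F) ∧ ¬(((F ∨ T) ∧ (x1 ∧ T)) ∨ T)
  →8  ¬x0 ∧ ¬(((F ∨ T) ∧ (x1 ∧ T)) ∨ T)
  →9  ¬x0 ∧ (¬((F ∨ T) ∧ (x1 ∧ T)) ∧ ¬T)
  →10  ¬x0 ∧ ((¬(F ∨ T) ∨ ¬(x1 ∧ T)) ∧ ¬T)
  →11  ¬x0 ∧ (((¬F ∧ ¬T) ∨ ¬(x1 ∧ T)) ∧ ¬T)
  →12  ¬x0 ∧ (((T ∧ ¬T) ∨ ¬(x1 ∧ T)) ∧ ¬T)
  →13  ¬x0 ∧ ((¬T ∨ ¬(x1 ∧ T)) ∧ ¬T)
  →14  ¬x0 ∧ ((F ∨ ¬(x1 ∧ T)) ∧ ¬T)
  →15  ¬x0 ∧ (¬(x1 ∧ T) ∧ ¬T)
  →16  ¬x0 ∧ ((¬x1 ∨ ¬T) ∧ ¬T)
  →17  ¬x0 ∧ ((¬x1 ∨ F) ∧ ¬T)
  →18  ¬x0 ∧ (¬x1 ∧ ¬T)
  →19  ¬x0 ∧ (¬x1 ∧ F)
  →20  ¬x0 ∧ F
  →21  F

Answer: normal form = F  (in 21 steps)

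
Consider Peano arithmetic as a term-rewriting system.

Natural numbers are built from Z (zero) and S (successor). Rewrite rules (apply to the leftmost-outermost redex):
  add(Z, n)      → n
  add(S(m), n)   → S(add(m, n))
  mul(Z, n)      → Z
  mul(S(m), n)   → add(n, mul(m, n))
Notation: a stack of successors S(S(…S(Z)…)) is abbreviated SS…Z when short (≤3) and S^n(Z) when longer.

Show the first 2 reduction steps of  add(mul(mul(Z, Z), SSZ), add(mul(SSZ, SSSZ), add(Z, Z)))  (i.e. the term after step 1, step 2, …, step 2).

Answer: after 2 steps: add(Z, add(mul(SSZ, SSSZ), add(Z, Z)))

Derivation:
  start: add(mul(mul(Z, Z), SSZ), add(mul(SSZ, SSSZ), add(Z, Z)))
  step 1: add(mul(Z, SSZ), add(mul(SSZ, SSSZ), add(Z, Z)))
  step 2: add(Z, add(mul(SSZ, SSSZ), add(Z, Z)))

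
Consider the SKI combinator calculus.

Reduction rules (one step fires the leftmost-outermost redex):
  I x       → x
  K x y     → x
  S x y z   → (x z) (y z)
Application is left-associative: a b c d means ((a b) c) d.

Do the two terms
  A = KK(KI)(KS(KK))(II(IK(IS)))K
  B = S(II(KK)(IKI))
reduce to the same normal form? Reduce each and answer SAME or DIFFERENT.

Term A:
  start: KK(KI)(KS(KK))(II(IK(IS)))K
  →1  K(KS(KK))(II(IK(IS)))K
  →2  KS(KK)K
  →3  SK

Term B:
  start: S(II(KK)(IKI))
  →1  S(I(KK)(IKI))
  →2  S(KK(IKI))
  →3  SK

Answer: SAME — A ⇓ SK, B ⇓ SK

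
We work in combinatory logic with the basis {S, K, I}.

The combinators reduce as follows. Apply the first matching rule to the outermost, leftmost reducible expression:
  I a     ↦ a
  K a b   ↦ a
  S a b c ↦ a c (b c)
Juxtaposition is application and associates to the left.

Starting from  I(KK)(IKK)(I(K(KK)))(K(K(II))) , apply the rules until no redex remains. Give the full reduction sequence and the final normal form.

  start: I(KK)(IKK)(I(K(KK)))(K(K(II)))
  [1] KK(IKK)(I(K(KK)))(K(K(II)))
  [2] K(I(K(KK)))(K(K(II)))
  [3] I(K(KK))
  [4] K(KK)

Answer: normal form = K(KK)  (in 4 steps)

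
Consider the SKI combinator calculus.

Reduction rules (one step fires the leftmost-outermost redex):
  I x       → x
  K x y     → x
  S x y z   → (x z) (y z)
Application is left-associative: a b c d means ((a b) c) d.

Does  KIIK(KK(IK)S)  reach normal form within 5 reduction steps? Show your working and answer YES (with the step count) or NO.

  start: KIIK(KK(IK)S)
  [1] IK(KK(IK)S)
  [2] K(KK(IK)S)
  [3] K(KS)

Answer: YES — reaches normal form K(KS) in 3 ≤ 5 steps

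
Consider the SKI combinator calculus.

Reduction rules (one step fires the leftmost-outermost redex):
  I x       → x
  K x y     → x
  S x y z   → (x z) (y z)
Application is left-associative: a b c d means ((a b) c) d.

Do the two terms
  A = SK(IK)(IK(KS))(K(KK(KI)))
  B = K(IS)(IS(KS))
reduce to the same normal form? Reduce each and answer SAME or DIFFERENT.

Term A:
  start: SK(IK)(IK(KS))(K(KK(KI)))
  step 1: K(IK(KS))(IK(IK(KS)))(K(KK(KI)))
  step 2: IK(KS)(K(KK(KI)))
  step 3: K(KS)(K(KK(KI)))
  step 4: KS

Term B:
  start: K(IS)(IS(KS))
  step 1: IS
  step 2: S

Answer: DIFFERENT — A ⇓ KS, B ⇓ S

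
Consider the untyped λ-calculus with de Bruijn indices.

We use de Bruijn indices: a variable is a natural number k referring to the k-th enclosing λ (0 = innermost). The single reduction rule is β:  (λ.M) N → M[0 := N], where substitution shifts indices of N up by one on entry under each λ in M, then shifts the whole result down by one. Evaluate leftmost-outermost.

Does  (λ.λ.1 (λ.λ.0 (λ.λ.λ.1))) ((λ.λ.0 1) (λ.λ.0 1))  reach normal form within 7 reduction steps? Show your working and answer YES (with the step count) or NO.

Answer: YES — reaches normal form λ.λ.0 (λ.λ.λ.1) in 4 ≤ 7 steps

Working:
  start: (λ.λ.1 (λ.λ.0 (λ.λ.λ.1))) ((λ.λ.0 1) (λ.λ.0 1))
  →1  λ.(λ.λ.0 1) (λ.λ.0 1) (λ.λ.0 (λ.λ.λ.1))
  →2  λ.(λ.0 (λ.λ.0 1)) (λ.λ.0 (λ.λ.λ.1))
  →3  λ.(λ.λ.0 (λ.λ.λ.1)) (λ.λ.0 1)
  →4  λ.λ.0 (λ.λ.λ.1)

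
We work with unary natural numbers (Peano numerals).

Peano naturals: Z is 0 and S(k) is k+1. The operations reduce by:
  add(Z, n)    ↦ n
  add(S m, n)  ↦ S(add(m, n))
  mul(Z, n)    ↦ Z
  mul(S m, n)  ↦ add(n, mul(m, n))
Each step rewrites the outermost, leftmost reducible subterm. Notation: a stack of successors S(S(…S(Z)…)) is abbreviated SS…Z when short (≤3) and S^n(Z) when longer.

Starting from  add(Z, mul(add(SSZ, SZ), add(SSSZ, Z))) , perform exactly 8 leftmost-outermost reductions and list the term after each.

Answer: after 8 steps: S(S(add(S(add(Z, Z)), mul(add(SZ, SZ), add(SSSZ, Z)))))

Reduction:
  start: add(Z, mul(add(SSZ, SZ), add(SSSZ, Z)))
  [1] mul(add(SSZ, SZ), add(SSSZ, Z))
  [2] mul(S(add(SZ, SZ)), add(SSSZ, Z))
  [3] add(add(SSSZ, Z), mul(add(SZ, SZ), add(SSSZ, Z)))
  [4] add(S(add(SSZ, Z)), mul(add(SZ, SZ), add(SSSZ, Z)))
  [5] S(add(add(SSZ, Z), mul(add(SZ, SZ), add(SSSZ, Z))))
  [6] S(add(S(add(SZ, Z)), mul(add(SZ, SZ), add(SSSZ, Z))))
  [7] S(S(add(add(SZ, Z), mul(add(SZ, SZ), add(SSSZ, Z)))))
  [8] S(S(add(S(add(Z, Z)), mul(add(SZ, SZ), add(SSSZ, Z)))))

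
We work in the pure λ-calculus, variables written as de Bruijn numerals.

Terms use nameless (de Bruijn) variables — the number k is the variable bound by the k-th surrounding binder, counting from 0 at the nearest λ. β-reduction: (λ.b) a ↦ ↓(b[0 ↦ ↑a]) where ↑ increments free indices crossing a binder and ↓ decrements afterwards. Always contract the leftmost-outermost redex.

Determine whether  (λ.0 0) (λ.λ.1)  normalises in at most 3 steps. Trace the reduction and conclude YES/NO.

Answer: YES — reaches normal form λ.λ.λ.1 in 2 ≤ 3 steps

Reduction:
  start: (λ.0 0) (λ.λ.1)
  step 1: (λ.λ.1) (λ.λ.1)
  step 2: λ.λ.λ.1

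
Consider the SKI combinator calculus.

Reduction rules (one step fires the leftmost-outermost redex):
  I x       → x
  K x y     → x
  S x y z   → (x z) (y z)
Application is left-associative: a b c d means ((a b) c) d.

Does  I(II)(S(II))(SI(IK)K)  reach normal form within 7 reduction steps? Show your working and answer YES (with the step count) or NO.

Answer: YES — reaches normal form SI(K(KK)) in 7 ≤ 7 steps

Reduction:
  start: I(II)(S(II))(SI(IK)K)
  step 1: II(S(II))(SI(IK)K)
  step 2: I(S(II))(SI(IK)K)
  step 3: S(II)(SI(IK)K)
  step 4: SI(SI(IK)K)
  step 5: SI(IK(IKK))
  step 6: SI(K(IKK))
  step 7: SI(K(KK))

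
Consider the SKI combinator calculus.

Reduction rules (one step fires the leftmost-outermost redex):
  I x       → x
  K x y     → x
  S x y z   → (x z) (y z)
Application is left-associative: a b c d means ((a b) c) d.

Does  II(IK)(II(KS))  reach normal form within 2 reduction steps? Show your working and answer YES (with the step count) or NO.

Answer: NO — after 2 steps the term is IK(II(KS)), not yet normal

Reduction:
  start: II(IK)(II(KS))
  →1  I(IK)(II(KS))
  →2  IK(II(KS))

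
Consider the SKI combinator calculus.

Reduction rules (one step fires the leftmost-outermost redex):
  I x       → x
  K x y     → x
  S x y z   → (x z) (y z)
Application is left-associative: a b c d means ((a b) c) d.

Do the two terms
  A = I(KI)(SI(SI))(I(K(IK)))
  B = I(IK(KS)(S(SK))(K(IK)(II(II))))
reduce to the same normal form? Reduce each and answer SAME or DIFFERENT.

Answer: DIFFERENT — A ⇓ KK, B ⇓ S

Reduction:
Term A:
  start: I(KI)(SI(SI))(I(K(IK)))
  step 1: KI(SI(SI))(I(K(IK)))
  step 2: I(I(K(IK)))
  step 3: I(K(IK))
  step 4: K(IK)
  step 5: KK

Term B:
  start: I(IK(KS)(S(SK))(K(IK)(II(II))))
  step 1: IK(KS)(S(SK))(K(IK)(II(II)))
  step 2: K(KS)(S(SK))(K(IK)(II(II)))
  step 3: KS(K(IK)(II(II)))
  step 4: S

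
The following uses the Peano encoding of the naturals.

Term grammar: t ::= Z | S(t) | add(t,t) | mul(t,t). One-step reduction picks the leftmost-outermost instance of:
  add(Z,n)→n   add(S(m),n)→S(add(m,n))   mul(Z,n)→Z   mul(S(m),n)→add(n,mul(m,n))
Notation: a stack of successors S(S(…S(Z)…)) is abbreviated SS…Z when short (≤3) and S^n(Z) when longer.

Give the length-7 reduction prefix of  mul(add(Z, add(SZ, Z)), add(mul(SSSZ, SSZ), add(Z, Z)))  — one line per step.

  start: mul(add(Z, add(SZ, Z)), add(mul(SSSZ, SSZ), add(Z, Z)))
  →1  mul(add(SZ, Z), add(mul(SSSZ, SSZ), add(Z, Z)))
  →2  mul(S(add(Z, Z)), add(mul(SSSZ, SSZ), add(Z, Z)))
  →3  add(add(mul(SSSZ, SSZ), add(Z, Z)), mul(add(Z, Z), add(mul(SSSZ, SSZ), add(Z, Z))))
  →4  add(add(add(SSZ, mul(SSZ, SSZ)), add(Z, Z)), mul(add(Z, Z), add(mul(SSSZ, SSZ), add(Z, Z))))
  →5  add(add(S(add(SZ, mul(SSZ, SSZ))), add(Z, Z)), mul(add(Z, Z), add(mul(SSSZ, SSZ), add(Z, Z))))
  →6  add(S(add(add(SZ, mul(SSZ, SSZ)), add(Z, Z))), mul(add(Z, Z), add(mul(SSSZ, SSZ), add(Z, Z))))
  →7  S(add(add(add(SZ, mul(SSZ, SSZ)), add(Z, Z)), mul(add(Z, Z), add(mul(SSSZ, SSZ), add(Z, Z)))))

Answer: after 7 steps: S(add(add(add(SZ, mul(SSZ, SSZ)), add(Z, Z)), mul(add(Z, Z), add(mul(SSSZ, SSZ), add(Z, Z)))))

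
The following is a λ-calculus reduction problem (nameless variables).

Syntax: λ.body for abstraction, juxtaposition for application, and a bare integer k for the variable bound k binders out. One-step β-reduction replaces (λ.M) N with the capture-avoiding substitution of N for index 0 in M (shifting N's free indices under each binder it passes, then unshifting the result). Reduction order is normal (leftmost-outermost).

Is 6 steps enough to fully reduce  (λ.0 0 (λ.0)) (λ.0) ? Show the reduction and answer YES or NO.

Answer: YES — reaches normal form λ.0 in 3 ≤ 6 steps

Reduction:
  start: (λ.0 0 (λ.0)) (λ.0)
  step 1: (λ.0) (λ.0) (λ.0)
  step 2: (λ.0) (λ.0)
  step 3: λ.0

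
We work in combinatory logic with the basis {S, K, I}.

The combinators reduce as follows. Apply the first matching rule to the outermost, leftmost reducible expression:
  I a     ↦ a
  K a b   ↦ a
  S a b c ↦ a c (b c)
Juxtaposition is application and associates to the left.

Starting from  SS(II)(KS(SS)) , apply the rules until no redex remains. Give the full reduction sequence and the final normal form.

  start: SS(II)(KS(SS))
  step 1: S(KS(SS))(II(KS(SS)))
  step 2: SS(II(KS(SS)))
  step 3: SS(I(KS(SS)))
  step 4: SS(KS(SS))
  step 5: SSS

Answer: normal form = SSS  (in 5 steps)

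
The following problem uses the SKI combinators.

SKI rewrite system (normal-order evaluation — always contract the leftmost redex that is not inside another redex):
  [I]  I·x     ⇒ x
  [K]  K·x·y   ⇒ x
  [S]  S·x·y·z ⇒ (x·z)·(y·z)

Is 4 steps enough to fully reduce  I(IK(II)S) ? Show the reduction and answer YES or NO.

  start: I(IK(II)S)
  [1] IK(II)S
  [2] K(II)S
  [3] II
  [4] I

Answer: YES — reaches normal form I in 4 ≤ 4 steps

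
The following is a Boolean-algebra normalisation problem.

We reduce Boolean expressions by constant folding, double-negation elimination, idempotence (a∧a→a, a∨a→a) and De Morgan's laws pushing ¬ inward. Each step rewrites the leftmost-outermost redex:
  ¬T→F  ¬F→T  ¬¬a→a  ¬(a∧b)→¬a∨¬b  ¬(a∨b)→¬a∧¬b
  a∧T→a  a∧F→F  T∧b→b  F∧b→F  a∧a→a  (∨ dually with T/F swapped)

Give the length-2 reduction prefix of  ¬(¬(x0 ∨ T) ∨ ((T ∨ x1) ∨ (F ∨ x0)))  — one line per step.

  start: ¬(¬(x0 ∨ T) ∨ ((T ∨ x1) ∨ (F ∨ x0)))
  →1  ¬¬(x0 ∨ T) ∧ ¬((T ∨ x1) ∨ (F ∨ x0))
  →2  (x0 ∨ T) ∧ ¬((T ∨ x1) ∨ (F ∨ x0))

Answer: after 2 steps: (x0 ∨ T) ∧ ¬((T ∨ x1) ∨ (F ∨ x0))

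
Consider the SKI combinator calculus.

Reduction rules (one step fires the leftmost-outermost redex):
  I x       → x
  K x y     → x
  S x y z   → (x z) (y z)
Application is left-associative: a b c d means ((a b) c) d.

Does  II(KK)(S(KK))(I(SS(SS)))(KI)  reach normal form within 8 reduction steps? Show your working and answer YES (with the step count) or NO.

Answer: YES — reaches normal form SS(SS) in 5 ≤ 8 steps

Reduction:
  start: II(KK)(S(KK))(I(SS(SS)))(KI)
  →1  I(KK)(S(KK))(I(SS(SS)))(KI)
  →2  KK(S(KK))(I(SS(SS)))(KI)
  →3  K(I(SS(SS)))(KI)
  →4  I(SS(SS))
  →5  SS(SS)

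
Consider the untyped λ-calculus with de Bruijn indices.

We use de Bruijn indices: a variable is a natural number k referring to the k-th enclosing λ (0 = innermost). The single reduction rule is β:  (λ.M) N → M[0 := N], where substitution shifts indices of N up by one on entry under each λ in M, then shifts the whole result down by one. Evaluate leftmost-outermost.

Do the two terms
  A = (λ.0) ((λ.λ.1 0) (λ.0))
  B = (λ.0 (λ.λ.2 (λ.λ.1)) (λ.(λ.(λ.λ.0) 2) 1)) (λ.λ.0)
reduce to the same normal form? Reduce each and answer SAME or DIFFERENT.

Term A:
  start: (λ.0) ((λ.λ.1 0) (λ.0))
  →1  (λ.λ.1 0) (λ.0)
  →2  λ.(λ.0) 0
  →3  λ.0

Term B:
  start: (λ.0 (λ.λ.2 (λ.λ.1)) (λ.(λ.(λ.λ.0) 2) 1)) (λ.λ.0)
  →1  (λ.λ.0) (λ.λ.(λ.λ.0) (λ.λ.1)) (λ.(λ.(λ.λ.0) (λ.λ.0)) (λ.λ.0))
  →2  (λ.0) (λ.(λ.(λ.λ.0) (λ.λ.0)) (λ.λ.0))
  →3  λ.(λ.(λ.λ.0) (λ.λ.0)) (λ.λ.0)
  →4  λ.(λ.λ.0) (λ.λ.0)
  →5  λ.λ.0

Answer: DIFFERENT — A ⇓ λ.0, B ⇓ λ.λ.0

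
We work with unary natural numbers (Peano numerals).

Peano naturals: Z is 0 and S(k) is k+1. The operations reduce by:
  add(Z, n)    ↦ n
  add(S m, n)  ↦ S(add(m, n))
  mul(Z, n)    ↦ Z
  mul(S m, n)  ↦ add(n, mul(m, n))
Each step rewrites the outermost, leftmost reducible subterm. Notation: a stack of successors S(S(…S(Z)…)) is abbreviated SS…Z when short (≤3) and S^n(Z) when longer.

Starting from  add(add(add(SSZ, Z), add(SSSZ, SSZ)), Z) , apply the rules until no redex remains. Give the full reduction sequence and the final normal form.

Answer: normal form = S^7(Z)  (in 18 steps)

Reduction:
  start: add(add(add(SSZ, Z), add(SSSZ, SSZ)), Z)
  step 1: add(add(S(add(SZ, Z)), add(SSSZ, SSZ)), Z)
  step 2: add(S(add(add(SZ, Z), add(SSSZ, SSZ))), Z)
  step 3: S(add(add(add(SZ, Z), add(SSSZ, SSZ)), Z))
  step 4: S(add(add(S(add(Z, Z)), add(SSSZ, SSZ)), Z))
  step 5: S(add(S(add(add(Z, Z), add(SSSZ, SSZ))), Z))
  step 6: S(S(add(add(add(Z, Z), add(SSSZ, SSZ)), Z)))
  step 7: S(S(add(add(Z, add(SSSZ, SSZ)), Z)))
  step 8: S(S(add(add(SSSZ, SSZ), Z)))
  step 9: S(S(add(S(add(SSZ, SSZ)), Z)))
  step 10: S(S(S(add(add(SSZ, SSZ), Z))))
  step 11: S(S(S(add(S(add(SZ, SSZ)), Z))))
  step 12: S(S(S(S(add(add(SZ, SSZ), Z)))))
  step 13: S(S(S(S(add(S(add(Z, SSZ)), Z)))))
  step 14: S(S(S(S(S(add(add(Z, SSZ), Z))))))
  step 15: S(S(S(S(S(add(SSZ, Z))))))
  step 16: S(S(S(S(S(S(add(SZ, Z)))))))
  step 17: S(S(S(S(S(S(S(add(Z, Z))))))))
  step 18: S^7(Z)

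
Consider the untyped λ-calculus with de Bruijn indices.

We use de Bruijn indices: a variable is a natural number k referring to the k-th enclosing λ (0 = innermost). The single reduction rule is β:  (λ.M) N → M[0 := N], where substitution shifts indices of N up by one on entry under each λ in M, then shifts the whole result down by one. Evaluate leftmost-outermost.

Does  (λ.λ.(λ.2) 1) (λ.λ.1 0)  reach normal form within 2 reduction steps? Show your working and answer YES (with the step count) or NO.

Answer: YES — reaches normal form λ.λ.λ.1 0 in 2 ≤ 2 steps

Reduction:
  start: (λ.λ.(λ.2) 1) (λ.λ.1 0)
  [1] λ.(λ.λ.λ.1 0) (λ.λ.1 0)
  [2] λ.λ.λ.1 0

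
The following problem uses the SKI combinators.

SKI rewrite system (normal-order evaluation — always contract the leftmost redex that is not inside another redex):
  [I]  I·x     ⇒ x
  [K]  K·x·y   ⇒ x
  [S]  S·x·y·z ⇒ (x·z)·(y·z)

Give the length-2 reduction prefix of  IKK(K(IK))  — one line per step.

  start: IKK(K(IK))
  [1] KK(K(IK))
  [2] K

Answer: after 2 steps: K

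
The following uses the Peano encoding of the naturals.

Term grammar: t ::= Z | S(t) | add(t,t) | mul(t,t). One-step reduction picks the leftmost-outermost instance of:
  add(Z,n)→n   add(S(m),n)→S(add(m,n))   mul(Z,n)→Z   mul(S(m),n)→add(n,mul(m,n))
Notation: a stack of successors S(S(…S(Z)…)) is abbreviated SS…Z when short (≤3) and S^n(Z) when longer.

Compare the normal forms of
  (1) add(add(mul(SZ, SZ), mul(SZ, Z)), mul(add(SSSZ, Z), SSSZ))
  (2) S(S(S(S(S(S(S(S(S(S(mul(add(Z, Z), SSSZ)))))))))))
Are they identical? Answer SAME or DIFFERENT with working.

Term A:
  start: add(add(mul(SZ, SZ), mul(SZ, Z)), mul(add(SSSZ, Z), SSSZ))
  →1  add(add(add(SZ, mul(Z, SZ)), mul(SZ, Z)), mul(add(SSSZ, Z), SSSZ))
  →2  add(add(S(add(Z, mul(Z, SZ))), mul(SZ, Z)), mul(add(SSSZ, Z), SSSZ))
  →3  add(S(add(add(Z, mul(Z, SZ)), mul(SZ, Z))), mul(add(SSSZ, Z), SSSZ))
  →4  S(add(add(add(Z, mul(Z, SZ)), mul(SZ, Z)), mul(add(SSSZ, Z), SSSZ)))
  →5  S(add(add(mul(Z, SZ), mul(SZ, Z)), mul(add(SSSZ, Z), SSSZ)))
  →6  S(add(add(Z, mul(SZ, Z)), mul(add(SSSZ, Z), SSSZ)))
  →7  S(add(mul(SZ, Z), mul(add(SSSZ, Z), SSSZ)))
  →8  S(add(add(Z, mul(Z, Z)), mul(add(SSSZ, Z), SSSZ)))
  →9  S(add(mul(Z, Z), mul(add(SSSZ, Z), SSSZ)))
  →10  S(add(Z, mul(add(SSSZ, Z), SSSZ)))
  →11  S(mul(add(SSSZ, Z), SSSZ))
  →12  S(mul(S(add(SSZ, Z)), SSSZ))
  →13  S(add(SSSZ, mul(add(SSZ, Z), SSSZ)))
  →14  S(S(add(SSZ, mul(add(SSZ, Z), SSSZ))))
  →15  S(S(S(add(SZ, mul(add(SSZ, Z), SSSZ)))))
  →16  S(S(S(S(add(Z, mul(add(SSZ, Z), SSSZ))))))
  →17  S(S(S(S(mul(add(SSZ, Z), SSSZ)))))
  →18  S(S(S(S(mul(S(add(SZ, Z)), SSSZ)))))
  →19  S(S(S(S(add(SSSZ, mul(add(SZ, Z), SSSZ))))))
  →20  S(S(S(S(S(add(SSZ, mul(add(SZ, Z), SSSZ)))))))
  →21  S(S(S(S(S(S(add(SZ, mul(add(SZ, Z), SSSZ))))))))
  →22  S(S(S(S(S(S(S(add(Z, mul(add(SZ, Z), SSSZ)))))))))
  →23  S(S(S(S(S(S(S(mul(add(SZ, Z), SSSZ))))))))
  →24  S(S(S(S(S(S(S(mul(S(add(Z, Z)), SSSZ))))))))
  →25  S(S(S(S(S(S(S(add(SSSZ, mul(add(Z, Z), SSSZ)))))))))
  →26  S(S(S(S(S(S(S(S(add(SSZ, mul(add(Z, Z), SSSZ))))))))))
  →27  S(S(S(S(S(S(S(S(S(add(SZ, mul(add(Z, Z), SSSZ)))))))))))
  →28  S(S(S(S(S(S(S(S(S(S(add(Z, mul(add(Z, Z), SSSZ))))))))))))
  →29  S(S(S(S(S(S(S(S(S(S(mul(add(Z, Z), SSSZ)))))))))))
  →30  S(S(S(S(S(S(S(S(S(S(mul(Z, SSSZ)))))))))))
  →31  S^10(Z)

Term B:
  start: S(S(S(S(S(S(S(S(S(S(mul(add(Z, Z), SSSZ)))))))))))
  →1  S(S(S(S(S(S(S(S(S(S(mul(Z, SSSZ)))))))))))
  →2  S^10(Z)

Answer: SAME — A ⇓ S^10(Z), B ⇓ S^10(Z)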